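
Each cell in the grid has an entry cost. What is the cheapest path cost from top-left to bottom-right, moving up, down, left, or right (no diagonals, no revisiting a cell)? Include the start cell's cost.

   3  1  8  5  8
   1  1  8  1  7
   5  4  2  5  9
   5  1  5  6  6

One optimal route is (0,0)→(0,1)→(1,1)→(2,1)→(3,1)→(3,2)→(3,3)→(3,4).
Its cost is 3 + 1 + 1 + 4 + 1 + 5 + 6 + 6 = 27.

27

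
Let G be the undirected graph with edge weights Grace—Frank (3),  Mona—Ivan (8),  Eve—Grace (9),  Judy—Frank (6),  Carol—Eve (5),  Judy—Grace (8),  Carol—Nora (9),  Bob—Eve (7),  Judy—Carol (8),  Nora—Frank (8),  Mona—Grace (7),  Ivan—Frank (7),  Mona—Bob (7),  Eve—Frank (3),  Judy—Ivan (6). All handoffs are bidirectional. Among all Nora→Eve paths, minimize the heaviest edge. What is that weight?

A few of the Nora→Eve routes:
Nora→Frank→Grace→Judy→Ivan→Mona→Bob→Eve: max(8, 3, 8, 6, 8, 7, 7) = 8
Nora→Frank→Grace→Mona→Ivan→Judy→Carol→Eve: max(8, 3, 7, 8, 6, 8, 5) = 8
Nora→Frank→Judy→Carol→Eve: max(8, 6, 8, 5) = 8
Nora→Frank→Judy→Grace→Mona→Bob→Eve: max(8, 6, 8, 7, 7, 7) = 8
Nora→Frank→Grace→Judy→Carol→Eve: max(8, 3, 8, 8, 5) = 8
Nora→Frank→Grace→Mona→Bob→Eve: max(8, 3, 7, 7, 7) = 8
The minimum achievable maximum is 8.

8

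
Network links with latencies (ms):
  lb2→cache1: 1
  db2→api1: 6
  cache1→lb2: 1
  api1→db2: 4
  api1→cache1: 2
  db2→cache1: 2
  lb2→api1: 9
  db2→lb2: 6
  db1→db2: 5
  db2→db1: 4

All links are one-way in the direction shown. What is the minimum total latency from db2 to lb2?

3

Paths from db2 to lb2:
db2→api1→cache1→lb2: 6 + 2 + 1 = 9
db2→cache1→lb2: 2 + 1 = 3
db2→lb2: 6
The minimum is 3 ms.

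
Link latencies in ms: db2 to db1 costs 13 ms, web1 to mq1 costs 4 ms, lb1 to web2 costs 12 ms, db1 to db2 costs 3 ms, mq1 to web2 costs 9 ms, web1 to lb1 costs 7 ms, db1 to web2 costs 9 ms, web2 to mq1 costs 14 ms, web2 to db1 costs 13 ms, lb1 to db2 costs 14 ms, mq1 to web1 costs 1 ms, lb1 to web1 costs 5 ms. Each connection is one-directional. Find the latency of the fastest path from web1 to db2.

Routes from web1 to db2:
web1→mq1→web2→db1→db2: 4 + 9 + 13 + 3 = 29
web1→lb1→db2: 7 + 14 = 21
web1→lb1→web2→db1→db2: 7 + 12 + 13 + 3 = 35
The minimum is 21 ms.

21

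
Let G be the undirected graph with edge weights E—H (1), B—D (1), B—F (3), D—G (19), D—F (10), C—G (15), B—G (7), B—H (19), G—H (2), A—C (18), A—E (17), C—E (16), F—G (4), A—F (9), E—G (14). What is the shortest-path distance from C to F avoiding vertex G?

27

Candidate routes:
C - A - F: 18 + 9 = 27
C - E - H - B - F: 16 + 1 + 19 + 3 = 39
C - A - E - H - B - D - F: 18 + 17 + 1 + 19 + 1 + 10 = 66
C - A - E - H - B - F: 18 + 17 + 1 + 19 + 3 = 58
C - E - A - F: 16 + 17 + 9 = 42
C - E - H - B - D - F: 16 + 1 + 19 + 1 + 10 = 47
Shortest: 27.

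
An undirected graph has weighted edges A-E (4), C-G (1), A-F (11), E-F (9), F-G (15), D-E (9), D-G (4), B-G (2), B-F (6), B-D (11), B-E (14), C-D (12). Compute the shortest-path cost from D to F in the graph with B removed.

Candidate routes:
D - G - F: 4 + 15 = 19
D - E - A - F: 9 + 4 + 11 = 24
D - C - G - F: 12 + 1 + 15 = 28
D - E - F: 9 + 9 = 18
Best route has total 18.

18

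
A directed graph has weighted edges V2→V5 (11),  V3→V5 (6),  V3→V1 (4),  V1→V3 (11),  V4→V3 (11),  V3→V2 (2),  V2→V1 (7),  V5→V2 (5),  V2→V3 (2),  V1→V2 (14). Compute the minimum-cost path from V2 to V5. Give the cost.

8

Paths from V2 to V5:
V2→V1→V3→V5: 7 + 11 + 6 = 24
V2→V3→V5: 2 + 6 = 8
V2→V5: 11
Best route has total 8.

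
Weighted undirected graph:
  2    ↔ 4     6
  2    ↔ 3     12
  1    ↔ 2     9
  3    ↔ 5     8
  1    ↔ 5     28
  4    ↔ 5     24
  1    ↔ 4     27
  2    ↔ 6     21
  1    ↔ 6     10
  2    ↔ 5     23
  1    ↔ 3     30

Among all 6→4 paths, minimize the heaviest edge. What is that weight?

10

A few of the 6→4 routes:
6 -> 1 -> 2 -> 3 -> 5 -> 4: max(10, 9, 12, 8, 24) = 24
6 -> 2 -> 4: max(21, 6) = 21
6 -> 1 -> 2 -> 4: max(10, 9, 6) = 10
6 -> 1 -> 2 -> 5 -> 4: max(10, 9, 23, 24) = 24
6 -> 2 -> 5 -> 4: max(21, 23, 24) = 24
Best route has worst link 10.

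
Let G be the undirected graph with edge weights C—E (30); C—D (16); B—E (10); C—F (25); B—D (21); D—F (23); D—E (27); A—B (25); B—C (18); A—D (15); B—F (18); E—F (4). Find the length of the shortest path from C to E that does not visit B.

Paths from C to E avoiding B:
C - D - E: 16 + 27 = 43
C - F - D - E: 25 + 23 + 27 = 75
C - F - E: 25 + 4 = 29
C - D - F - E: 16 + 23 + 4 = 43
C - E: 30
The minimum is 29.

29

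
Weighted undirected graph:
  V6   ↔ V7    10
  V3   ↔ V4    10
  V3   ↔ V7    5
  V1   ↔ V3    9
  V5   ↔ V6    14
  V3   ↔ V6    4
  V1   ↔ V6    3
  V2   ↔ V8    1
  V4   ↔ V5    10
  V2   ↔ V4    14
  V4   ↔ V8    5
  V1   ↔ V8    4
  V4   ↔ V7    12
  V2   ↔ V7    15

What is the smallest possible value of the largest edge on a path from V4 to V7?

Comparing a few candidate routes:
V4 -> V8 -> V1 -> V6 -> V3 -> V7: max(5, 4, 3, 4, 5) = 5
V4 -> V8 -> V1 -> V3 -> V7: max(5, 4, 9, 5) = 9
V4 -> V8 -> V1 -> V3 -> V6 -> V7: max(5, 4, 9, 4, 10) = 10
The minimum achievable maximum is 5.

5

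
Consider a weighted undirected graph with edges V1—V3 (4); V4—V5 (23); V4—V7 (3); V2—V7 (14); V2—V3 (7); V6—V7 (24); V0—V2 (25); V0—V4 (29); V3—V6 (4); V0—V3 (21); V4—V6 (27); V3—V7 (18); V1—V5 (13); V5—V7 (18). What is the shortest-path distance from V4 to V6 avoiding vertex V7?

27

Candidate routes:
V4 -> V6: 27
V4 -> V0 -> V3 -> V6: 29 + 21 + 4 = 54
V4 -> V0 -> V2 -> V3 -> V6: 29 + 25 + 7 + 4 = 65
V4 -> V5 -> V1 -> V3 -> V6: 23 + 13 + 4 + 4 = 44
The minimum is 27.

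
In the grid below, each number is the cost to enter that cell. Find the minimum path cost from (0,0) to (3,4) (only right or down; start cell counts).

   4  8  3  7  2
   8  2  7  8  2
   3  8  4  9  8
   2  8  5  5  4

38

One optimal route is [0,0]→[0,1]→[0,2]→[0,3]→[0,4]→[1,4]→[2,4]→[3,4].
Its cost is 4 + 8 + 3 + 7 + 2 + 2 + 8 + 4 = 38.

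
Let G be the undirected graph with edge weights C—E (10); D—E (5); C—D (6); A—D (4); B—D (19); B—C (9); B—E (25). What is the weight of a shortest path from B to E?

19

Routes from B to E:
B → D → E: 19 + 5 = 24
B → C → D → E: 9 + 6 + 5 = 20
B → E: 25
B → C → E: 9 + 10 = 19
B → D → C → E: 19 + 6 + 10 = 35
The minimum is 19.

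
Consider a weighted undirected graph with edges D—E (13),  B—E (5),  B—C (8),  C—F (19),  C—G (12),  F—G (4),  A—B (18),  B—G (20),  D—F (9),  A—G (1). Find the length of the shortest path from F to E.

Some routes from F to E:
F - G - B - E: 4 + 20 + 5 = 29
F - G - A - B - E: 4 + 1 + 18 + 5 = 28
F - D - E: 9 + 13 = 22
F - G - C - B - E: 4 + 12 + 8 + 5 = 29
The minimum is 22.

22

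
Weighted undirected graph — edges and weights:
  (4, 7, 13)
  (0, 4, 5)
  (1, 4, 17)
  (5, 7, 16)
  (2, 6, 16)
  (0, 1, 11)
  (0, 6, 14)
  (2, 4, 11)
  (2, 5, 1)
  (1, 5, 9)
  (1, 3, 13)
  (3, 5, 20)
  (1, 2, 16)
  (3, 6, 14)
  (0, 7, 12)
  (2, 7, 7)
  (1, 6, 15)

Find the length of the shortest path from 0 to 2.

A few of the 0→2 routes:
0 → 7 → 2: 12 + 7 = 19
0 → 4 → 2: 5 + 11 = 16
0 → 1 → 5 → 2: 11 + 9 + 1 = 21
Shortest: 16.

16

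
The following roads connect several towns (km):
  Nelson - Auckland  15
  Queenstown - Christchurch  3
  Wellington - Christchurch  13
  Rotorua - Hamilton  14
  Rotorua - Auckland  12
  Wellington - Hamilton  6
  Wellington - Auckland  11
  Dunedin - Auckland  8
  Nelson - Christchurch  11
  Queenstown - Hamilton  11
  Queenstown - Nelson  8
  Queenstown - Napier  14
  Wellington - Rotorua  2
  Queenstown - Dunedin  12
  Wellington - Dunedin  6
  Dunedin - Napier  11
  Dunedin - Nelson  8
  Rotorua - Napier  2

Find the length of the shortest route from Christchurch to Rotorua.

15

Some routes from Christchurch to Rotorua:
Christchurch -> Queenstown -> Napier -> Rotorua: 3 + 14 + 2 = 19
Christchurch -> Queenstown -> Hamilton -> Wellington -> Rotorua: 3 + 11 + 6 + 2 = 22
Christchurch -> Wellington -> Rotorua: 13 + 2 = 15
Shortest: 15 km.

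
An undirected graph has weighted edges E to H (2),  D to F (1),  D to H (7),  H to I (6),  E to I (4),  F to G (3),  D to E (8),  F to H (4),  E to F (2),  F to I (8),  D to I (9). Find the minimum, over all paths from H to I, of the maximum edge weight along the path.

Some routes from H to I:
H → F → E → I: max(4, 2, 4) = 4
H → I: max(6) = 6
H → E → I: max(2, 4) = 4
The minimum achievable maximum is 4.

4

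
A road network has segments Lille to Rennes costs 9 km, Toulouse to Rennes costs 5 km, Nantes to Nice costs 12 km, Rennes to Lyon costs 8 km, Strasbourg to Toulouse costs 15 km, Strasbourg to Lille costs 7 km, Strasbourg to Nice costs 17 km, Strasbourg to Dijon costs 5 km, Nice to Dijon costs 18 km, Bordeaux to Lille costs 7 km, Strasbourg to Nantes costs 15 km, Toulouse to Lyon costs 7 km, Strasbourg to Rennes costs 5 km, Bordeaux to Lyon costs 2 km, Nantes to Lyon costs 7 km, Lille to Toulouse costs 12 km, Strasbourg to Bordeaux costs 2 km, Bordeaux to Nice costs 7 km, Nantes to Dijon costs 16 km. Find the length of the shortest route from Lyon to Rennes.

8

A few of the Lyon→Rennes routes:
Lyon → Rennes: 8
Lyon → Toulouse → Rennes: 7 + 5 = 12
Lyon → Bordeaux → Lille → Rennes: 2 + 7 + 9 = 18
Lyon → Bordeaux → Strasbourg → Rennes: 2 + 2 + 5 = 9
Lyon → Bordeaux → Strasbourg → Lille → Rennes: 2 + 2 + 7 + 9 = 20
The minimum is 8 km.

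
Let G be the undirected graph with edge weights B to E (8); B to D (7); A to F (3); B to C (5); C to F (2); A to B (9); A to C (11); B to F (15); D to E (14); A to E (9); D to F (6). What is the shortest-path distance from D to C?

A few of the D→C routes:
D -> F -> A -> C: 6 + 3 + 11 = 20
D -> F -> A -> B -> C: 6 + 3 + 9 + 5 = 23
D -> B -> A -> F -> C: 7 + 9 + 3 + 2 = 21
D -> B -> C: 7 + 5 = 12
D -> F -> C: 6 + 2 = 8
The minimum is 8.

8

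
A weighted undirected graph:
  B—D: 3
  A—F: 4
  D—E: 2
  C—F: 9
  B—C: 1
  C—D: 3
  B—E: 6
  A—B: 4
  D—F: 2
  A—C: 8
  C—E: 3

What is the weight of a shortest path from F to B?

5

Comparing a few candidate routes:
F - D - B: 2 + 3 = 5
F - D - E - C - B: 2 + 2 + 3 + 1 = 8
F - C - B: 9 + 1 = 10
F - A - B: 4 + 4 = 8
F - D - C - B: 2 + 3 + 1 = 6
Best route has total 5.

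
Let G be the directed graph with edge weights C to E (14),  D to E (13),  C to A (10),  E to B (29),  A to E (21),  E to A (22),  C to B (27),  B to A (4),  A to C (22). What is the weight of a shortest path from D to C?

57

Paths from D to C:
D→E→A→C: 13 + 22 + 22 = 57
D→E→B→A→C: 13 + 29 + 4 + 22 = 68
Best route has total 57.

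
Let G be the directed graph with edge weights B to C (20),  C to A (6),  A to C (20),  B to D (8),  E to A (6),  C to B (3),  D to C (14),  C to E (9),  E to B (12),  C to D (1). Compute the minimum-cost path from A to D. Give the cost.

21

Candidate routes:
A → C → B → D: 20 + 3 + 8 = 31
A → C → D: 20 + 1 = 21
A → C → E → B → D: 20 + 9 + 12 + 8 = 49
The minimum is 21.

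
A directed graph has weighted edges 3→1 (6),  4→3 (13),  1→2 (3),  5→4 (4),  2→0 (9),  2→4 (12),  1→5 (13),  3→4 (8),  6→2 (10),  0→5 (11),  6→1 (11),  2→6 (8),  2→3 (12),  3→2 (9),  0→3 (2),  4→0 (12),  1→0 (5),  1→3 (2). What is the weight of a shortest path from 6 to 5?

Some routes from 6 to 5:
6-2-0-5: 10 + 9 + 11 = 30
6-1-2-0-5: 11 + 3 + 9 + 11 = 34
6-2-0-3-1-5: 10 + 9 + 2 + 6 + 13 = 40
6-1-0-5: 11 + 5 + 11 = 27
6-1-5: 11 + 13 = 24
Shortest: 24.

24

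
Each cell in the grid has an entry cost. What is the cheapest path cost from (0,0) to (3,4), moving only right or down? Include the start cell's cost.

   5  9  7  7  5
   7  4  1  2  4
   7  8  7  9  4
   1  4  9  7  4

31

Path (0,0) -> (1,0) -> (1,1) -> (1,2) -> (1,3) -> (1,4) -> (2,4) -> (3,4): 5 + 7 + 4 + 1 + 2 + 4 + 4 + 4 = 31.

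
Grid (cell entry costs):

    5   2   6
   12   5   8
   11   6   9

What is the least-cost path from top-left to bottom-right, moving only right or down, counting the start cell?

27

One optimal route is r0c0 r0c1 r1c1 r2c1 r2c2.
Its cost is 5 + 2 + 5 + 6 + 9 = 27.
(Top row then right column would cost 30.)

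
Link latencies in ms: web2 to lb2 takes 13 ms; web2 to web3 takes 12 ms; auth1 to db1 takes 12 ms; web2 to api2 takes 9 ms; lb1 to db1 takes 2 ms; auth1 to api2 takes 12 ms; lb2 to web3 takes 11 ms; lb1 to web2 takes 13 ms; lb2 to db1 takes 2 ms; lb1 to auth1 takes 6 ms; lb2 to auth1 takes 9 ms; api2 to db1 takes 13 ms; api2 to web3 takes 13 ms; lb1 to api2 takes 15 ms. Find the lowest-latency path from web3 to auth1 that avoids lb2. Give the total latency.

Some routes from web3 to auth1 avoiding lb2:
web3→api2→auth1: 13 + 12 = 25
web3→web2→lb1→auth1: 12 + 13 + 6 = 31
web3→web2→api2→auth1: 12 + 9 + 12 = 33
The minimum is 25 ms.

25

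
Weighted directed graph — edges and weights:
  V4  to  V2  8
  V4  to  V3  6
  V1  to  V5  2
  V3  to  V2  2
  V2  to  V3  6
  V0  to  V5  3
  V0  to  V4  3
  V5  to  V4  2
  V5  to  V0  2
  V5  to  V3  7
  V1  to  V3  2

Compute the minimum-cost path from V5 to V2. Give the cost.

9

Comparing a few candidate routes:
V5→V0→V4→V3→V2: 2 + 3 + 6 + 2 = 13
V5→V4→V2: 2 + 8 = 10
V5→V3→V2: 7 + 2 = 9
V5→V4→V3→V2: 2 + 6 + 2 = 10
Shortest: 9.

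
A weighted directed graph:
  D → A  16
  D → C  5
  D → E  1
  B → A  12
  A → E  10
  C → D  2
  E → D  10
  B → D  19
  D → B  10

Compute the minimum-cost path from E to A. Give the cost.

26

Routes from E to A:
E→D→B→A: 10 + 10 + 12 = 32
E→D→A: 10 + 16 = 26
The minimum is 26.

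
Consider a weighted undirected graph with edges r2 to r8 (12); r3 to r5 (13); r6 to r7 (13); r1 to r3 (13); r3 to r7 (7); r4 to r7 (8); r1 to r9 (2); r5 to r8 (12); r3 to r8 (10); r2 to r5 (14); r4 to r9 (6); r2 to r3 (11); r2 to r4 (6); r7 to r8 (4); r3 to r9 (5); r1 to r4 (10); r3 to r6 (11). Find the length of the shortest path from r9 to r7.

A few of the r9→r7 routes:
r9 -> r3 -> r8 -> r7: 5 + 10 + 4 = 19
r9 -> r4 -> r2 -> r8 -> r7: 6 + 6 + 12 + 4 = 28
r9 -> r3 -> r7: 5 + 7 = 12
r9 -> r1 -> r4 -> r7: 2 + 10 + 8 = 20
r9 -> r4 -> r7: 6 + 8 = 14
r9 -> r1 -> r3 -> r7: 2 + 13 + 7 = 22
The minimum is 12.

12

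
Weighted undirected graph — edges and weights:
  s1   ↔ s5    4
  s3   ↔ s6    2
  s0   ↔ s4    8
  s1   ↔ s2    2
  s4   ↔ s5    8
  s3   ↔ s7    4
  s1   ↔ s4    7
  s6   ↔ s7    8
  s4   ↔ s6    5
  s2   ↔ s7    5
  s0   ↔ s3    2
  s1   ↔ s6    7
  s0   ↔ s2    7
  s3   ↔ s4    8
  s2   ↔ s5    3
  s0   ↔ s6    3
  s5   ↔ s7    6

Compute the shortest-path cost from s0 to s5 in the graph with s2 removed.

Checking several routes:
s0 -> s6 -> s3 -> s7 -> s5: 3 + 2 + 4 + 6 = 15
s0 -> s3 -> s7 -> s5: 2 + 4 + 6 = 12
s0 -> s6 -> s1 -> s5: 3 + 7 + 4 = 14
Best route has total 12.

12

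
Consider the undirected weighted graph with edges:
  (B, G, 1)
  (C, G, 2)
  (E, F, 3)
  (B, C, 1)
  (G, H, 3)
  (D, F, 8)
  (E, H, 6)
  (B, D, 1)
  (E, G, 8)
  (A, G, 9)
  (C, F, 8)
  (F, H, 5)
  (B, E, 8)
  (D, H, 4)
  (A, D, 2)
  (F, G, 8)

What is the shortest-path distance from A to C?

4

Checking several routes:
A-G-C: 9 + 2 = 11
A-G-B-C: 9 + 1 + 1 = 11
A-D-B-G-C: 2 + 1 + 1 + 2 = 6
A-D-H-G-C: 2 + 4 + 3 + 2 = 11
A-D-H-G-B-C: 2 + 4 + 3 + 1 + 1 = 11
A-D-B-C: 2 + 1 + 1 = 4
Best route has total 4.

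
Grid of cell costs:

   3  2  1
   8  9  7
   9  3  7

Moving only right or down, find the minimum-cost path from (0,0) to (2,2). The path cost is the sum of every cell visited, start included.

One optimal route is [0,0] → [0,1] → [0,2] → [1,2] → [2,2].
Its cost is 3 + 2 + 1 + 7 + 7 = 20.

20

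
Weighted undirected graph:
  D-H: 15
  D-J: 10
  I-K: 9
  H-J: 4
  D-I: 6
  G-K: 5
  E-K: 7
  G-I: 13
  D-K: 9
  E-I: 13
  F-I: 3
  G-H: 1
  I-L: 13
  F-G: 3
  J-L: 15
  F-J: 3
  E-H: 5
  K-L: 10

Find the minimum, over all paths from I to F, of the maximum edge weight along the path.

3

Some routes from I to F:
I-K-G-F: max(9, 5, 3) = 9
I-F: max(3) = 3
I-K-G-H-J-F: max(9, 5, 1, 4, 3) = 9
The minimum achievable maximum is 3.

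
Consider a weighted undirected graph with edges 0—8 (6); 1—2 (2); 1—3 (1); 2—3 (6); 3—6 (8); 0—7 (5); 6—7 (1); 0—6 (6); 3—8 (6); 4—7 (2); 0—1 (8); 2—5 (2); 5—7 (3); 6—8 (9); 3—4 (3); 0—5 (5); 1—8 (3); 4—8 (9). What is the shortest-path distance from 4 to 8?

7

Checking several routes:
4-3-8: 3 + 6 = 9
4-3-1-8: 3 + 1 + 3 = 7
4-8: 9
4-7-5-2-1-8: 2 + 3 + 2 + 2 + 3 = 12
Best route has total 7.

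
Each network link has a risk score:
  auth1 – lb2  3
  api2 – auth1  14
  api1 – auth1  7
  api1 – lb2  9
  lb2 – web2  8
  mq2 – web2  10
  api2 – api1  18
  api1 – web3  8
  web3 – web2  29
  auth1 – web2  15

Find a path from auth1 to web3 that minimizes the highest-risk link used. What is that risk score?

A few of the auth1→web3 routes:
auth1→web2→lb2→api1→web3: max(15, 8, 9, 8) = 15
auth1→lb2→api1→web3: max(3, 9, 8) = 9
auth1→api1→web3: max(7, 8) = 8
auth1→api2→api1→lb2→web2→web3: max(14, 18, 9, 8, 29) = 29
auth1→api2→api1→web3: max(14, 18, 8) = 18
Smallest bottleneck: 8.

8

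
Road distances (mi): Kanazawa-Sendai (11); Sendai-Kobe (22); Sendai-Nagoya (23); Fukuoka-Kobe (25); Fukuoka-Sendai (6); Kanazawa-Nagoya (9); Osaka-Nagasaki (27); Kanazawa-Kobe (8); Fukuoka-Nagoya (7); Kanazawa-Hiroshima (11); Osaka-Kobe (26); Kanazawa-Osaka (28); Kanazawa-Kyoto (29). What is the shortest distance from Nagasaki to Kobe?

53

Checking several routes:
Nagasaki → Osaka → Kanazawa → Sendai → Kobe: 27 + 28 + 11 + 22 = 88
Nagasaki → Osaka → Kanazawa → Kobe: 27 + 28 + 8 = 63
Nagasaki → Osaka → Kobe: 27 + 26 = 53
Best route has total 53 mi.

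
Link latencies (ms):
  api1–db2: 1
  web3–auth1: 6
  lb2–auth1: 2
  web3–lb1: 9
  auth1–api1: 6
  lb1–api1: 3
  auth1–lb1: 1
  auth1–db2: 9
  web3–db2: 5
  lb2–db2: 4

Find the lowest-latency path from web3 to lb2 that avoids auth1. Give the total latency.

9

Candidate routes:
web3 - db2 - lb2: 5 + 4 = 9
web3 - lb1 - api1 - db2 - lb2: 9 + 3 + 1 + 4 = 17
Best route has total 9 ms.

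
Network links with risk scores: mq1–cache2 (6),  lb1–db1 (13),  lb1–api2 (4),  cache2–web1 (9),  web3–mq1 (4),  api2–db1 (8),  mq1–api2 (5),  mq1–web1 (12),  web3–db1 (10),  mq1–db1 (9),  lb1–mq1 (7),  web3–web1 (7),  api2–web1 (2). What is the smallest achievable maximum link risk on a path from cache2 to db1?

Some routes from cache2 to db1:
cache2 → mq1 → web3 → web1 → api2 → db1: max(6, 4, 7, 2, 8) = 8
cache2 → mq1 → api2 → db1: max(6, 5, 8) = 8
cache2 → mq1 → lb1 → api2 → db1: max(6, 7, 4, 8) = 8
Smallest bottleneck: 8.

8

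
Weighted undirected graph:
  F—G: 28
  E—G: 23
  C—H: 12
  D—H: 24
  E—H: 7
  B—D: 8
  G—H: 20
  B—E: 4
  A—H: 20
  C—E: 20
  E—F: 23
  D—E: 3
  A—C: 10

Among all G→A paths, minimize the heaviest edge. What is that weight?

Checking several routes:
G → H → E → C → A: max(20, 7, 20, 10) = 20
G → H → C → A: max(20, 12, 10) = 20
G → E → H → A: max(23, 7, 20) = 23
G → E → H → C → A: max(23, 7, 12, 10) = 23
G → H → A: max(20, 20) = 20
Best route has worst link 20.

20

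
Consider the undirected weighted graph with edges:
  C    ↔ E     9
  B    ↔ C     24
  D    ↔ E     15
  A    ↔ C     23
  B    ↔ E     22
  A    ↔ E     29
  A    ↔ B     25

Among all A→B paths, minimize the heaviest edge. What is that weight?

23

Some routes from A to B:
A -> B: max(25) = 25
A -> C -> E -> B: max(23, 9, 22) = 23
A -> E -> C -> B: max(29, 9, 24) = 29
A -> C -> B: max(23, 24) = 24
The minimum achievable maximum is 23.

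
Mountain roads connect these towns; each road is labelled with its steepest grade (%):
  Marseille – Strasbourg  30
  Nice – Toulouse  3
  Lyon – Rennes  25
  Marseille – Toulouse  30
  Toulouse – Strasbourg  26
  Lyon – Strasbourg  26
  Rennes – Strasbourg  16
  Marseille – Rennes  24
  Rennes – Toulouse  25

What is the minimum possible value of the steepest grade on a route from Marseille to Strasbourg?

A few of the Marseille→Strasbourg routes:
Marseille - Rennes - Toulouse - Strasbourg: max(24, 25, 26) = 26
Marseille - Rennes - Lyon - Strasbourg: max(24, 25, 26) = 26
Marseille - Rennes - Strasbourg: max(24, 16) = 24
Marseille - Toulouse - Rennes - Lyon - Strasbourg: max(30, 25, 25, 26) = 30
The minimum achievable maximum is 24%.

24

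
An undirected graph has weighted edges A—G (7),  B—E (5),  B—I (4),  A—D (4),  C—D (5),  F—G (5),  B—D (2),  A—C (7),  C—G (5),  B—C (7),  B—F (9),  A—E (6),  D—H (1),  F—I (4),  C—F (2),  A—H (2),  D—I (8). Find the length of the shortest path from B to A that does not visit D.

11

Checking several routes:
B-I-F-G-A: 4 + 4 + 5 + 7 = 20
B-I-F-C-A: 4 + 4 + 2 + 7 = 17
B-C-A: 7 + 7 = 14
B-C-G-A: 7 + 5 + 7 = 19
B-E-A: 5 + 6 = 11
B-F-C-A: 9 + 2 + 7 = 18
Shortest: 11.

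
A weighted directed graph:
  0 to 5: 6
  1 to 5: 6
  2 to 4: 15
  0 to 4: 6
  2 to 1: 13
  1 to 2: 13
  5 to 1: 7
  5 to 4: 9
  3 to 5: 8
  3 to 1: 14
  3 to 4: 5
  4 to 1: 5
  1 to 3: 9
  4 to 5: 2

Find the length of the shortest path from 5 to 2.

20

Candidate routes:
5 → 1 → 2: 7 + 13 = 20
5 → 4 → 1 → 2: 9 + 5 + 13 = 27
The minimum is 20.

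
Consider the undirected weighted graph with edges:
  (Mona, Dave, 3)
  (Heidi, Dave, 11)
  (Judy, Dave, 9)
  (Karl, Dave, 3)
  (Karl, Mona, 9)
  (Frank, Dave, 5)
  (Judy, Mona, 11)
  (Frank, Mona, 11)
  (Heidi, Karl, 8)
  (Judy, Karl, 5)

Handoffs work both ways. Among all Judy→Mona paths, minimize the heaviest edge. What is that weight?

Checking several routes:
Judy -> Dave -> Mona: max(9, 3) = 9
Judy -> Karl -> Mona: max(5, 9) = 9
Judy -> Dave -> Karl -> Mona: max(9, 3, 9) = 9
Judy -> Karl -> Dave -> Mona: max(5, 3, 3) = 5
Smallest bottleneck: 5.

5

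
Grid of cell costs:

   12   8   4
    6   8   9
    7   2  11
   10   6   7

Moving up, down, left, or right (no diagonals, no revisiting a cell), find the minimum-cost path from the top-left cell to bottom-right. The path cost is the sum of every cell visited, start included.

Cheapest: [0,0] -> [1,0] -> [2,0] -> [2,1] -> [3,1] -> [3,2]
  12 + 6 + 7 + 2 + 6 + 7 = 40

40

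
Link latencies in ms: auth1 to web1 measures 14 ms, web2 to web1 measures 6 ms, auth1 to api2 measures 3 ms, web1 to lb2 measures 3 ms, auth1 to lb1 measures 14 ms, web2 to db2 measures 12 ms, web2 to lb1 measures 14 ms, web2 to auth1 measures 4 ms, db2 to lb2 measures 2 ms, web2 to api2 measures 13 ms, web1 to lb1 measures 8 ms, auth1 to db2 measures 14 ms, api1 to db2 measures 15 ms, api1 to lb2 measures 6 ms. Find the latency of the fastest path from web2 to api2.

7

A few of the web2→api2 routes:
web2 -> api2: 13
web2 -> web1 -> lb2 -> db2 -> auth1 -> api2: 6 + 3 + 2 + 14 + 3 = 28
web2 -> auth1 -> api2: 4 + 3 = 7
web2 -> web1 -> auth1 -> api2: 6 + 14 + 3 = 23
Best route has total 7 ms.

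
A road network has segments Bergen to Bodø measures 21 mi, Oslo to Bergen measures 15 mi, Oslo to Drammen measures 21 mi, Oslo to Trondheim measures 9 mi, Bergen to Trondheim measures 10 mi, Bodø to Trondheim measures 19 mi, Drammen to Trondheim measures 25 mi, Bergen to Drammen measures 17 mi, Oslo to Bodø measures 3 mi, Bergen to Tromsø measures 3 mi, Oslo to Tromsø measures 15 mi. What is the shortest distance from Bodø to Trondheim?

12

Comparing a few candidate routes:
Bodø - Oslo - Bergen - Trondheim: 3 + 15 + 10 = 28
Bodø - Trondheim: 19
Bodø - Oslo - Trondheim: 3 + 9 = 12
Bodø - Oslo - Tromsø - Bergen - Trondheim: 3 + 15 + 3 + 10 = 31
Shortest: 12 mi.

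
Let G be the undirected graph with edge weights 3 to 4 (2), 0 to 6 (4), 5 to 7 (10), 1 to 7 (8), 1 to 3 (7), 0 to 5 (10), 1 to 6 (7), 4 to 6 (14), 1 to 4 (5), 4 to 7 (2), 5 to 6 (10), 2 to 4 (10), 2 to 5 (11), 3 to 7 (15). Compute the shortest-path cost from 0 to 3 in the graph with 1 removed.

Comparing a few candidate routes:
0-6-5-7-4-3: 4 + 10 + 10 + 2 + 2 = 28
0-5-7-4-3: 10 + 10 + 2 + 2 = 24
0-6-4-3: 4 + 14 + 2 = 20
0-5-2-4-3: 10 + 11 + 10 + 2 = 33
Shortest: 20.

20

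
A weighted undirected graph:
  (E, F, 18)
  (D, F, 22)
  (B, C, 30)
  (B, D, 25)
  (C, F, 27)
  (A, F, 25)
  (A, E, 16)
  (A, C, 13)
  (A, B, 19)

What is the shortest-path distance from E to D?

40

Comparing a few candidate routes:
E→A→B→D: 16 + 19 + 25 = 60
E→A→F→D: 16 + 25 + 22 = 63
E→F→D: 18 + 22 = 40
Shortest: 40.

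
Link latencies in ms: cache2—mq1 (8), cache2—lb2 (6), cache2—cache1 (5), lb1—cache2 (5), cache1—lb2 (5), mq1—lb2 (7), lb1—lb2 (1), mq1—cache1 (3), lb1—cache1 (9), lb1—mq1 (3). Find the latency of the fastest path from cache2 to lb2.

6

Checking several routes:
cache2-lb1-lb2: 5 + 1 = 6
cache2-cache1-mq1-lb1-lb2: 5 + 3 + 3 + 1 = 12
cache2-mq1-lb1-lb2: 8 + 3 + 1 = 12
cache2-cache1-lb2: 5 + 5 = 10
cache2-cache1-mq1-lb2: 5 + 3 + 7 = 15
cache2-lb2: 6
Best route has total 6 ms.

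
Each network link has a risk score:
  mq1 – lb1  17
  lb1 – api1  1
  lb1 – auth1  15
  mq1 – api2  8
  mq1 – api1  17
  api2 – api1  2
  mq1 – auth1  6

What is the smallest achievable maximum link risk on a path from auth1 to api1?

8

Checking several routes:
auth1→lb1→mq1→api2→api1: max(15, 17, 8, 2) = 17
auth1→lb1→mq1→api1: max(15, 17, 17) = 17
auth1→lb1→api1: max(15, 1) = 15
auth1→mq1→api2→api1: max(6, 8, 2) = 8
Smallest bottleneck: 8.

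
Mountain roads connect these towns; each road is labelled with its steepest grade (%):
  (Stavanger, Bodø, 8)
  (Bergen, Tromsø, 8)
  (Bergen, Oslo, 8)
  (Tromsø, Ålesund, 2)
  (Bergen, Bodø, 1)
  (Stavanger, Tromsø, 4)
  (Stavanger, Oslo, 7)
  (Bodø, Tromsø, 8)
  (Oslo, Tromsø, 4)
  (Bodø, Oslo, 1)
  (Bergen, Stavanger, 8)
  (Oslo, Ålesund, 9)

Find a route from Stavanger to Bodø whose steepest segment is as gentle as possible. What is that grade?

A few of the Stavanger→Bodø routes:
Stavanger → Oslo → Bodø: max(7, 1) = 7
Stavanger → Bodø: max(8) = 8
Stavanger → Tromsø → Oslo → Bodø: max(4, 4, 1) = 4
Best route has worst link 4%.

4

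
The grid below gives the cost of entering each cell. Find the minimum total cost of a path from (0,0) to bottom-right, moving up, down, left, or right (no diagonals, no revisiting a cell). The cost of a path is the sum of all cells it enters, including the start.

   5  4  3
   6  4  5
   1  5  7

24

Cheapest: r0c0→r0c1→r0c2→r1c2→r2c2
  5 + 4 + 3 + 5 + 7 = 24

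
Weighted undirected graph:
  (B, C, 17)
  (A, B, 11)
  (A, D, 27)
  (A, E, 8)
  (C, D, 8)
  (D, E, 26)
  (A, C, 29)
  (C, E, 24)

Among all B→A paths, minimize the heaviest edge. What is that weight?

Comparing a few candidate routes:
B→A: max(11) = 11
B→C→E→A: max(17, 24, 8) = 24
B→C→E→D→A: max(17, 24, 26, 27) = 27
B→C→D→A: max(17, 8, 27) = 27
B→C→D→E→A: max(17, 8, 26, 8) = 26
The minimum achievable maximum is 11.

11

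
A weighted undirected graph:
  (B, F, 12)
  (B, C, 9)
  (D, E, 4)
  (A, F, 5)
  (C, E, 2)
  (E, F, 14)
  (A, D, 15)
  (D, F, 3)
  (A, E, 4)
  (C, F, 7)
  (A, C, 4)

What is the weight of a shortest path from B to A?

13

Comparing a few candidate routes:
B → C → E → D → F → A: 9 + 2 + 4 + 3 + 5 = 23
B → F → A: 12 + 5 = 17
B → C → F → A: 9 + 7 + 5 = 21
B → C → A: 9 + 4 = 13
B → C → E → A: 9 + 2 + 4 = 15
Best route has total 13.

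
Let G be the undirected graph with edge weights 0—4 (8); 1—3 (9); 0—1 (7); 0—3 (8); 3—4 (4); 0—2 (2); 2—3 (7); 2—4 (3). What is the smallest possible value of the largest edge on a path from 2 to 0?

2

Checking several routes:
2 -> 4 -> 3 -> 0: max(3, 4, 8) = 8
2 -> 4 -> 0: max(3, 8) = 8
2 -> 0: max(2) = 2
2 -> 3 -> 4 -> 0: max(7, 4, 8) = 8
2 -> 3 -> 0: max(7, 8) = 8
The minimum achievable maximum is 2.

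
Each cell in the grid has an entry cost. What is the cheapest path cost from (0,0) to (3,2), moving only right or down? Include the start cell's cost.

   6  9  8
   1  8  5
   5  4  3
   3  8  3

22

Take (0,0)→(1,0)→(2,0)→(2,1)→(2,2)→(3,2) for a total of 6 + 1 + 5 + 4 + 3 + 3 = 22.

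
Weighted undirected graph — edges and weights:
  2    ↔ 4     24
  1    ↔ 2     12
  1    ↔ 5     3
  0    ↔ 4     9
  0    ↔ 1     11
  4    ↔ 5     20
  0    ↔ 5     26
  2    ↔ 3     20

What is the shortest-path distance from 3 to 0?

43

Checking several routes:
3 → 2 → 4 → 0: 20 + 24 + 9 = 53
3 → 2 → 4 → 5 → 1 → 0: 20 + 24 + 20 + 3 + 11 = 78
3 → 2 → 1 → 0: 20 + 12 + 11 = 43
3 → 2 → 1 → 5 → 0: 20 + 12 + 3 + 26 = 61
3 → 2 → 1 → 5 → 4 → 0: 20 + 12 + 3 + 20 + 9 = 64
The minimum is 43.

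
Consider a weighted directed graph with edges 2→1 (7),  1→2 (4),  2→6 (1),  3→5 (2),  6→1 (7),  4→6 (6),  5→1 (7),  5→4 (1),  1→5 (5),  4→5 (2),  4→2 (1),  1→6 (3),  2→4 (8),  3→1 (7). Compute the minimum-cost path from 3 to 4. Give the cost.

Routes from 3 to 4:
3 → 5 → 4: 2 + 1 = 3
3 → 1 → 5 → 4: 7 + 5 + 1 = 13
3 → 1 → 2 → 4: 7 + 4 + 8 = 19
3 → 5 → 1 → 2 → 4: 2 + 7 + 4 + 8 = 21
Best route has total 3.

3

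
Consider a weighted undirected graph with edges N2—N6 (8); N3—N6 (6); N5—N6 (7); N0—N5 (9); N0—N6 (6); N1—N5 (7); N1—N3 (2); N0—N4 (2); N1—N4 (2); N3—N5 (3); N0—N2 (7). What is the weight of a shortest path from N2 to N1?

11

Some routes from N2 to N1:
N2 → N6 → N0 → N4 → N1: 8 + 6 + 2 + 2 = 18
N2 → N6 → N5 → N3 → N1: 8 + 7 + 3 + 2 = 20
N2 → N0 → N4 → N1: 7 + 2 + 2 = 11
N2 → N0 → N5 → N3 → N1: 7 + 9 + 3 + 2 = 21
N2 → N6 → N3 → N1: 8 + 6 + 2 = 16
N2 → N0 → N6 → N3 → N1: 7 + 6 + 6 + 2 = 21
Best route has total 11.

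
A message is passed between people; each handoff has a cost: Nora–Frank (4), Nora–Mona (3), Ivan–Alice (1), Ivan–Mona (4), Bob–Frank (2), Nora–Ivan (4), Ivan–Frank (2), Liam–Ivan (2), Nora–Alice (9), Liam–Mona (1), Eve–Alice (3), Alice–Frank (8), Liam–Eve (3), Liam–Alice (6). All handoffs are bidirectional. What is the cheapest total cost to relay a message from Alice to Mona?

Some routes from Alice to Mona:
Alice→Liam→Mona: 6 + 1 = 7
Alice→Ivan→Liam→Mona: 1 + 2 + 1 = 4
Alice→Ivan→Frank→Nora→Mona: 1 + 2 + 4 + 3 = 10
Alice→Eve→Liam→Mona: 3 + 3 + 1 = 7
Alice→Ivan→Nora→Mona: 1 + 4 + 3 = 8
Alice→Ivan→Mona: 1 + 4 = 5
The minimum is 4.

4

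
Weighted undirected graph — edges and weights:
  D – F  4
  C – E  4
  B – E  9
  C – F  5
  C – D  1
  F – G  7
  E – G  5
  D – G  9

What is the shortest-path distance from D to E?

5

Comparing a few candidate routes:
D - F - C - E: 4 + 5 + 4 = 13
D - F - G - E: 4 + 7 + 5 = 16
D - C - F - G - E: 1 + 5 + 7 + 5 = 18
D - G - E: 9 + 5 = 14
D - C - E: 1 + 4 = 5
Shortest: 5.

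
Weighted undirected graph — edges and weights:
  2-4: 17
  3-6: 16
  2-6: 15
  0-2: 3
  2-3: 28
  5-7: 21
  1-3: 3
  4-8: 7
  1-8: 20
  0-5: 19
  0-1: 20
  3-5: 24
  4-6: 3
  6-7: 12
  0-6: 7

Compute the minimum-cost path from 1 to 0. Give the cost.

A few of the 1→0 routes:
1-3-6-2-0: 3 + 16 + 15 + 3 = 37
1-8-4-6-0: 20 + 7 + 3 + 7 = 37
1-3-2-0: 3 + 28 + 3 = 34
1-0: 20
1-3-6-0: 3 + 16 + 7 = 26
Best route has total 20.

20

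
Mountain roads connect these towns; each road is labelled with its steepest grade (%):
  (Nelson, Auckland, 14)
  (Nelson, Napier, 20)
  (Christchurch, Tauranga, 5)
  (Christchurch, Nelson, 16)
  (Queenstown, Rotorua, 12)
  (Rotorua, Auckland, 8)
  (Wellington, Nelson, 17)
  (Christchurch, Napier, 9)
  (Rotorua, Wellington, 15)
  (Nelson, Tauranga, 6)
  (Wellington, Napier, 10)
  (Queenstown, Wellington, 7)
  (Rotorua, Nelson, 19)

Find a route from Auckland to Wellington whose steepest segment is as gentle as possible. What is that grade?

12

A few of the Auckland→Wellington routes:
Auckland - Rotorua - Wellington: max(8, 15) = 15
Auckland - Rotorua - Queenstown - Wellington: max(8, 12, 7) = 12
Auckland - Nelson - Wellington: max(14, 17) = 17
Auckland - Nelson - Christchurch - Napier - Wellington: max(14, 16, 9, 10) = 16
Auckland - Nelson - Tauranga - Christchurch - Napier - Wellington: max(14, 6, 5, 9, 10) = 14
Best route has worst link 12%.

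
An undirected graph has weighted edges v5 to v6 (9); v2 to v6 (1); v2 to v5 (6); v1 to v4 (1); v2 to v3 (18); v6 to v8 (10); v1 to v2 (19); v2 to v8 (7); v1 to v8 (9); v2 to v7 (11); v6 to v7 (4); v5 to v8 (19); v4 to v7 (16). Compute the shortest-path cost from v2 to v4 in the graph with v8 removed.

Some routes from v2 to v4 avoiding v8:
v2→v6→v7→v4: 1 + 4 + 16 = 21
v2→v7→v4: 11 + 16 = 27
v2→v1→v4: 19 + 1 = 20
Best route has total 20.

20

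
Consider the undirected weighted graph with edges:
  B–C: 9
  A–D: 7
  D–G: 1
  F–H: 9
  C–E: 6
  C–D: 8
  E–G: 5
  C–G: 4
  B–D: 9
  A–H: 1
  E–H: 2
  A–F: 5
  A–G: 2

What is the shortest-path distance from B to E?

Checking several routes:
B→C→E: 9 + 6 = 15
B→D→G→A→H→E: 9 + 1 + 2 + 1 + 2 = 15
B→C→G→E: 9 + 4 + 5 = 18
B→D→G→E: 9 + 1 + 5 = 15
Shortest: 15.

15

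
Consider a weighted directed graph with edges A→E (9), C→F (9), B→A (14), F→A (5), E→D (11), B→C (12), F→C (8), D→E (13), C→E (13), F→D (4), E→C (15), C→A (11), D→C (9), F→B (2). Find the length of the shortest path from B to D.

25

Some routes from B to D:
B-A-E-D: 14 + 9 + 11 = 34
B-C-E-D: 12 + 13 + 11 = 36
B-C-F-D: 12 + 9 + 4 = 25
The minimum is 25.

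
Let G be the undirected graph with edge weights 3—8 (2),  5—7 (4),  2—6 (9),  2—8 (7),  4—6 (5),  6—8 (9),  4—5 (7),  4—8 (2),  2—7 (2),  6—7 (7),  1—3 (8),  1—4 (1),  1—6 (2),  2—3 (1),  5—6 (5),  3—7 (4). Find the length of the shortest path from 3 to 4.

A few of the 3→4 routes:
3 -> 1 -> 4: 8 + 1 = 9
3 -> 2 -> 7 -> 6 -> 1 -> 4: 1 + 2 + 7 + 2 + 1 = 13
3 -> 8 -> 4: 2 + 2 = 4
3 -> 2 -> 8 -> 4: 1 + 7 + 2 = 10
Best route has total 4.

4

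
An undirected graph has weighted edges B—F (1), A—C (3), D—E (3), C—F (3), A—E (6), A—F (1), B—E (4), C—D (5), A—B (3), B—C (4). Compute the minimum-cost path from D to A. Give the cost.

Comparing a few candidate routes:
D→C→F→A: 5 + 3 + 1 = 9
D→C→A: 5 + 3 = 8
D→E→A: 3 + 6 = 9
Shortest: 8.

8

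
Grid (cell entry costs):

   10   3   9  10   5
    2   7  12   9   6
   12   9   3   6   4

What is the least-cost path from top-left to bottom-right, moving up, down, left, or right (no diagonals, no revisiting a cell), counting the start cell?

41

Cheapest: [0,0] → [1,0] → [1,1] → [2,1] → [2,2] → [2,3] → [2,4]
  10 + 2 + 7 + 9 + 3 + 6 + 4 = 41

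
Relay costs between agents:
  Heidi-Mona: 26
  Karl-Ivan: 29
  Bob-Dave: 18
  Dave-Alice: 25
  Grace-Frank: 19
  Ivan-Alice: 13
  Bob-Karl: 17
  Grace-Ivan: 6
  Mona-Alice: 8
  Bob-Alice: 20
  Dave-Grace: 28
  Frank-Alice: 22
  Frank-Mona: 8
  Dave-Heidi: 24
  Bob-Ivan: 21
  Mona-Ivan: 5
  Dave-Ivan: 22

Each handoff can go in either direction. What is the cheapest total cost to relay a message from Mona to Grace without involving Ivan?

Comparing a few candidate routes:
Mona → Alice → Dave → Grace: 8 + 25 + 28 = 61
Mona → Frank → Grace: 8 + 19 = 27
Mona → Alice → Frank → Grace: 8 + 22 + 19 = 49
The minimum is 27.

27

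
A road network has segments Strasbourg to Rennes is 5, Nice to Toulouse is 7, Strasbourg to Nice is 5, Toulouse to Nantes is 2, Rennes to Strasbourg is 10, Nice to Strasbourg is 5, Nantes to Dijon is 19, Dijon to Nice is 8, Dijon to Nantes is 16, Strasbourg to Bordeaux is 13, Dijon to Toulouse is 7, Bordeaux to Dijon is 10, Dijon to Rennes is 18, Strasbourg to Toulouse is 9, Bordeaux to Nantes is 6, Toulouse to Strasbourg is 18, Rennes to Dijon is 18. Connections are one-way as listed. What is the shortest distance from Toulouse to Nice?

23

Some routes from Toulouse to Nice:
Toulouse → Strasbourg → Bordeaux → Dijon → Nice: 18 + 13 + 10 + 8 = 49
Toulouse → Nantes → Dijon → Rennes → Strasbourg → Nice: 2 + 19 + 18 + 10 + 5 = 54
Toulouse → Strasbourg → Rennes → Dijon → Nice: 18 + 5 + 18 + 8 = 49
Toulouse → Nantes → Dijon → Nice: 2 + 19 + 8 = 29
Toulouse → Strasbourg → Nice: 18 + 5 = 23
Best route has total 23.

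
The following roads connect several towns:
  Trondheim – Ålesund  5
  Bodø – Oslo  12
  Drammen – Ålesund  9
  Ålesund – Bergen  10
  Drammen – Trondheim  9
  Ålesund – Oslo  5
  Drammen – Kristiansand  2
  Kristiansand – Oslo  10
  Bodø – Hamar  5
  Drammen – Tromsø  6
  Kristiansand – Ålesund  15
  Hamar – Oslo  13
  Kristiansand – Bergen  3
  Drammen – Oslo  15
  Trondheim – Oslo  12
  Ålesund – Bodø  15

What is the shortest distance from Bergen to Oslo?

Comparing a few candidate routes:
Bergen -> Ålesund -> Oslo: 10 + 5 = 15
Bergen -> Kristiansand -> Drammen -> Ålesund -> Oslo: 3 + 2 + 9 + 5 = 19
Bergen -> Kristiansand -> Drammen -> Oslo: 3 + 2 + 15 = 20
Bergen -> Kristiansand -> Ålesund -> Oslo: 3 + 15 + 5 = 23
Bergen -> Kristiansand -> Drammen -> Trondheim -> Ålesund -> Oslo: 3 + 2 + 9 + 5 + 5 = 24
Bergen -> Kristiansand -> Oslo: 3 + 10 = 13
Shortest: 13.

13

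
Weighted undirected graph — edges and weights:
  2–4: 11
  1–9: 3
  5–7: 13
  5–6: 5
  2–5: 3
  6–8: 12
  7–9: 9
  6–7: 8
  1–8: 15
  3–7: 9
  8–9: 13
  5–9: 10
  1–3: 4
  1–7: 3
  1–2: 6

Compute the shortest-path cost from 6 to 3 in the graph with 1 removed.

Routes from 6 to 3 avoiding 1:
6-8-9-7-3: 12 + 13 + 9 + 9 = 43
6-5-7-3: 5 + 13 + 9 = 27
6-7-3: 8 + 9 = 17
6-8-9-5-7-3: 12 + 13 + 10 + 13 + 9 = 57
6-5-9-7-3: 5 + 10 + 9 + 9 = 33
Shortest: 17.

17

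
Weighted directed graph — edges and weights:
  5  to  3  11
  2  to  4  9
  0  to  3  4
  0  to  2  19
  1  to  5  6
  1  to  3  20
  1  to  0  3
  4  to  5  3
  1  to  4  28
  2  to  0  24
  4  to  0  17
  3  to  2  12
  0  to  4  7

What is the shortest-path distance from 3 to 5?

Routes from 3 to 5:
3-2-0-4-5: 12 + 24 + 7 + 3 = 46
3-2-4-5: 12 + 9 + 3 = 24
Best route has total 24.

24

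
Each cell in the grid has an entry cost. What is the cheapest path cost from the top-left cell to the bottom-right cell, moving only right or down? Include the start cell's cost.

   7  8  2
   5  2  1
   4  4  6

21

Cheapest: [0,0] [1,0] [1,1] [1,2] [2,2]
  7 + 5 + 2 + 1 + 6 = 21
(Top row then right column would cost 24.)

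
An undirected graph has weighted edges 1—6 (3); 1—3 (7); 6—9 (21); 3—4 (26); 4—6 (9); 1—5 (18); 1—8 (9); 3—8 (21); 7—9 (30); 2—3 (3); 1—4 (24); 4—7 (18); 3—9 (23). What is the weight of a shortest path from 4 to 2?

Comparing a few candidate routes:
4 - 1 - 3 - 2: 24 + 7 + 3 = 34
4 - 6 - 9 - 3 - 2: 9 + 21 + 23 + 3 = 56
4 - 6 - 1 - 8 - 3 - 2: 9 + 3 + 9 + 21 + 3 = 45
4 - 6 - 1 - 3 - 2: 9 + 3 + 7 + 3 = 22
4 - 3 - 2: 26 + 3 = 29
Best route has total 22.

22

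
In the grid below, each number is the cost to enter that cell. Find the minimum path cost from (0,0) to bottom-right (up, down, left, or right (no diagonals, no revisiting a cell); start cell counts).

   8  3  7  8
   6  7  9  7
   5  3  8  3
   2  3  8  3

35

Take [0,0] [0,1] [1,1] [2,1] [2,2] [2,3] [3,3] for a total of 8 + 3 + 7 + 3 + 8 + 3 + 3 = 35.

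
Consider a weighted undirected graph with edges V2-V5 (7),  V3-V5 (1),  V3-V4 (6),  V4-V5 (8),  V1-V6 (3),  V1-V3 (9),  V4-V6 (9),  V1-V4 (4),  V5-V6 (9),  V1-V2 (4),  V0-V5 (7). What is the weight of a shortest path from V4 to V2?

Comparing a few candidate routes:
V4→V3→V1→V2: 6 + 9 + 4 = 19
V4→V3→V5→V2: 6 + 1 + 7 = 14
V4→V1→V2: 4 + 4 = 8
V4→V5→V2: 8 + 7 = 15
V4→V6→V1→V2: 9 + 3 + 4 = 16
The minimum is 8.

8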